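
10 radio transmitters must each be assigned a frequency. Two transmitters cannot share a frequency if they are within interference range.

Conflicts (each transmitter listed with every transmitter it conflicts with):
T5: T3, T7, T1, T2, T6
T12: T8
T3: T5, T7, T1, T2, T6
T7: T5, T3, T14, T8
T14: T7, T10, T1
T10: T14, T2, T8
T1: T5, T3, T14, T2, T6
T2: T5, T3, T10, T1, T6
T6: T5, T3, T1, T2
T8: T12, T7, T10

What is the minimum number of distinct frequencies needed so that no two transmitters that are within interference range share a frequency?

T5, T3, T1, T2, T6 are mutually in conflict, so at least 5 frequencies are needed.
5 frequencies suffice: frequency 1 → {T12, T7, T2}; frequency 2 → {T3, T14, T8}; frequency 3 → {T5, T10}; frequency 4 → {T1}; frequency 5 → {T6}. Every pair that conflicts lands in different frequencies.

5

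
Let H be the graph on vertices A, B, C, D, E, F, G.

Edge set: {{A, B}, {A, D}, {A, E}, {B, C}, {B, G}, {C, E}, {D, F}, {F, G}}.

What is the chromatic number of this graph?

The cycle A-D-F-G-B-A has odd length 5, so it cannot be 2-colored; at least 3 colors are needed.
3 colors suffice: A=1, B=2, C=1, D=2, E=2, F=1, G=3. Every edge joins two different colors.

3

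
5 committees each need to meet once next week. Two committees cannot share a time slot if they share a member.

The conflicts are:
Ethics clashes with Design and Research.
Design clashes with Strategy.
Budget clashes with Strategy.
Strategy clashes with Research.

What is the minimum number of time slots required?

Budget and Strategy conflict, so at least 2 time slots are needed.
2 time slots suffice: Ethics=1, Design=2, Budget=2, Strategy=1, Research=2. Every pair that conflicts lands in different time slots.

2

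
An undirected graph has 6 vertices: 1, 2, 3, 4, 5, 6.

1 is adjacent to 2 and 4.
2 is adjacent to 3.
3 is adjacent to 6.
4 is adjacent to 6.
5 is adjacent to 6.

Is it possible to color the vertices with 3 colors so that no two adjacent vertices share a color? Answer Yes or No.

The chromatic number is 3. The cycle 2-3-6-4-1-2 has odd length 5, so it cannot be 2-colored; at least 3 colors are needed.
One proper 3-coloring: 1=c, 2=a, 3=b, 4=b, 5=b, 6=a.
That is already a proper 3-coloring.

Yes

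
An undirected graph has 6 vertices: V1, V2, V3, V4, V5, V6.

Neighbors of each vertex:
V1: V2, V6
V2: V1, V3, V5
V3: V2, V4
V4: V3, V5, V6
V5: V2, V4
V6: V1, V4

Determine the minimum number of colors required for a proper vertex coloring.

3

The cycle V5-V2-V1-V6-V4-V5 has odd length 5, so it cannot be 2-colored; at least 3 colors are needed.
One proper 3-coloring: V1=B, V2=R, V3=B, V4=R, V5=B, V6=G. Every edge joins two different colors.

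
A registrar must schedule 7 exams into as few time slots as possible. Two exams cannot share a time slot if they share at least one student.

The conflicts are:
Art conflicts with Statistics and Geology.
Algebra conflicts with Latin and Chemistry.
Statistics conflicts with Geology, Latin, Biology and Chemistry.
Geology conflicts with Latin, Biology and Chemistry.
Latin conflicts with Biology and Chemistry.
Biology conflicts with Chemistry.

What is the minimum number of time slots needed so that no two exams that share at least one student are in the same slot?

5

Statistics, Geology, Latin, Biology, Chemistry all conflict with each other, so at least 5 time slots are needed.
5 time slots suffice: time slot 1 → {Art, Chemistry}; time slot 2 → {Algebra, Geology}; time slot 3 → {Latin}; time slot 4 → {Statistics}; time slot 5 → {Biology}. Every pair that conflicts lands in different time slots.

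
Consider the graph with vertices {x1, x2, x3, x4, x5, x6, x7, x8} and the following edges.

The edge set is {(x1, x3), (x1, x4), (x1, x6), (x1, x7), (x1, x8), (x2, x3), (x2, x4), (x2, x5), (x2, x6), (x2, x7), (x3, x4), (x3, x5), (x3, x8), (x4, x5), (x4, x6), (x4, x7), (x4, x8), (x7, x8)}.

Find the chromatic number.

x2, x3, x4, x5 are mutually adjacent (a clique of size 4), so at least 4 colors are needed.
4 colors suffice: color 1 → {x4}; color 2 → {x1, x2}; color 3 → {x3, x6, x7}; color 4 → {x5, x8}. Each edge has distinct colors on its endpoints.

4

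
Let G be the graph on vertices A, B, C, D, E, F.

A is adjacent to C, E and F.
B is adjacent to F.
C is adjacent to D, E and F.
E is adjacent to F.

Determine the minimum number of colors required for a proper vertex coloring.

4

A, C, E, F are mutually adjacent (a clique of size 4), so at least 4 colors are needed.
4 colors suffice: color 1 → {D, F}; color 2 → {B, C}; color 3 → {E}; color 4 → {A}. Each edge has distinct colors on its endpoints.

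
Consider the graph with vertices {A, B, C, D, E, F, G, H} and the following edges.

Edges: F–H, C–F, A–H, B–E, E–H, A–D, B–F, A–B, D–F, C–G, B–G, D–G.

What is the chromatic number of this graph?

D and G are adjacent, so at least 2 colors are needed.
2 colors suffice: color 1 → {A, E, F, G}; color 2 → {B, C, D, H}. Each edge has distinct colors on its endpoints.

2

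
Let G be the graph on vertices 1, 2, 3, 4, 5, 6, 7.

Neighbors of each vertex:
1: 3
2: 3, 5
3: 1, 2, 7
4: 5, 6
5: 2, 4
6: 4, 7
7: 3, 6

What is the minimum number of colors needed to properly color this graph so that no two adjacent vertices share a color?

2 and 5 are adjacent, so at least 2 colors are needed.
2 colors suffice: color a → {3, 5, 6}; color b → {1, 2, 4, 7}. Every edge joins two different colors.

2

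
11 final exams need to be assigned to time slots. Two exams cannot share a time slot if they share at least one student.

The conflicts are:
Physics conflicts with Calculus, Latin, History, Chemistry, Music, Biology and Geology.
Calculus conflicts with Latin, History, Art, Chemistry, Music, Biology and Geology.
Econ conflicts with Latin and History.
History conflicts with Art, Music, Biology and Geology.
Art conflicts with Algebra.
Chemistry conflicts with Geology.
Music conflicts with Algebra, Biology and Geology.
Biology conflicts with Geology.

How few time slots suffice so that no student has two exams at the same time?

6

Physics, Calculus, History, Music, Biology, Geology are mutually in conflict, so at least 6 time slots are needed.
A valid assignment using 6 time slots: Physics=2, Calculus=1, Econ=1, Latin=3, History=3, Art=2, Chemistry=3, Music=5, Algebra=1, Biology=6, Geology=4. Each listed conflict is separated.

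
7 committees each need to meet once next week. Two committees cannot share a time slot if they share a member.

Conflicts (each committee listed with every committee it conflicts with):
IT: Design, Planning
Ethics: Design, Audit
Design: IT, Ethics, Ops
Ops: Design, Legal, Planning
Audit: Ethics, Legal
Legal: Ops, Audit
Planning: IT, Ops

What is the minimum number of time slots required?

3

The cycle Audit-Ethics-Design-Ops-Legal-Audit has odd length 5, so it cannot be 2-colored; at least 3 time slots are needed.
3 time slots suffice: time slot 1 → {Design, Legal, Planning}; time slot 2 → {IT, Ethics, Ops}; time slot 3 → {Audit}. No two conflicting committees share a time slot.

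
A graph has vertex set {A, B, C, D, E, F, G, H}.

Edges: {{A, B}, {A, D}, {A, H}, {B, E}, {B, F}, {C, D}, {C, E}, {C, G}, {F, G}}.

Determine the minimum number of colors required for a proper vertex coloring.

The cycle D-C-E-B-A-D has odd length 5, so it cannot be 2-colored; at least 3 colors are needed.
A valid assignment using 3 colors: A=1, B=2, C=1, D=2, E=3, F=1, G=2, H=2. No two adjacent vertices share a color.

3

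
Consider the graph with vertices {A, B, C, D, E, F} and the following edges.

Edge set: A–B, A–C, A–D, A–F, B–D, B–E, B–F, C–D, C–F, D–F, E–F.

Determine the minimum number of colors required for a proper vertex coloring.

4

A, B, D, F are mutually adjacent (a clique of size 4), so at least 4 colors are needed.
A valid assignment using 4 colors: A=green, B=blue, C=blue, D=yellow, E=green, F=red. No two adjacent vertices share a color.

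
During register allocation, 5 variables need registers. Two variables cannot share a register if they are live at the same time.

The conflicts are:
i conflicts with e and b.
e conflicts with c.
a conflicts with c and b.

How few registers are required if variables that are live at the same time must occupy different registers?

The cycle i-b-a-c-e-i has odd length 5, so it cannot be 2-colored; at least 3 registers are needed.
3 registers suffice: i=1, e=2, a=1, c=3, b=2. No two conflicting variables share a register.

3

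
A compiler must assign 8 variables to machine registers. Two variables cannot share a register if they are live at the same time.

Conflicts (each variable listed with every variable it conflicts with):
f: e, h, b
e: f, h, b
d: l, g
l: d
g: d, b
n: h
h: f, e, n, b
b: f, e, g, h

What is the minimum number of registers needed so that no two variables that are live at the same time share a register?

4

f, e, h, b are mutually in conflict, so at least 4 registers are needed.
4 registers suffice: register 1 → {d, n, b}; register 2 → {l, g, h}; register 3 → {f}; register 4 → {e}. Each listed conflict is separated.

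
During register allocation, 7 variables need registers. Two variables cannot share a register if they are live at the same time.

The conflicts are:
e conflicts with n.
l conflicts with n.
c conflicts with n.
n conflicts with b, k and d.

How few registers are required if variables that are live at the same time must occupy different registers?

n and k conflict, so at least 2 registers are needed.
Using 2 registers: e=2, l=2, c=2, n=1, b=2, k=2, d=2. Every pair that conflicts lands in different registers.

2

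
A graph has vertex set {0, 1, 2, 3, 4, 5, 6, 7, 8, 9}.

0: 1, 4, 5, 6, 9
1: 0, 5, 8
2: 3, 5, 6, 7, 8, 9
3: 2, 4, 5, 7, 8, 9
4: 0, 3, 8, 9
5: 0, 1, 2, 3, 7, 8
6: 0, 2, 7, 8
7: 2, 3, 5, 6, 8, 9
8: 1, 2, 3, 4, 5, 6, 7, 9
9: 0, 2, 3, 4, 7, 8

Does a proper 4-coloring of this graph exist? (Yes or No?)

2, 3, 5, 7, 8 are pairwise adjacent (a clique of size 5), so at least 5 colors are needed.
So 4 colors are not enough.

No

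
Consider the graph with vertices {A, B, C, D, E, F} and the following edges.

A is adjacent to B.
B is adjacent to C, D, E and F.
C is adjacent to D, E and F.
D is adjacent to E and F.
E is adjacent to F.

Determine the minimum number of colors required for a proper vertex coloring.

B, C, D, E, F form a clique, so at least 5 colors are needed.
A valid assignment using 5 colors: A=2, B=1, C=5, D=3, E=4, F=2. Every edge joins two different colors.

5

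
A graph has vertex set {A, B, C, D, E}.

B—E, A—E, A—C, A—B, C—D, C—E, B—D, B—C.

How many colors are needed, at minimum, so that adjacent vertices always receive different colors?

4

A, B, C, E form a clique, so at least 4 colors are needed.
4 colors suffice: color 1 → {C}; color 2 → {B}; color 3 → {D, E}; color 4 → {A}. Every edge joins two different colors.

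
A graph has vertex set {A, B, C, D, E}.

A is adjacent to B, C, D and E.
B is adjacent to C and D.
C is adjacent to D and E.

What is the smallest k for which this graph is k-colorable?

4

A, B, C, D are mutually adjacent (a clique of size 4), so at least 4 colors are needed.
4 colors suffice: A=1, B=4, C=2, D=3, E=3. Every edge joins two different colors.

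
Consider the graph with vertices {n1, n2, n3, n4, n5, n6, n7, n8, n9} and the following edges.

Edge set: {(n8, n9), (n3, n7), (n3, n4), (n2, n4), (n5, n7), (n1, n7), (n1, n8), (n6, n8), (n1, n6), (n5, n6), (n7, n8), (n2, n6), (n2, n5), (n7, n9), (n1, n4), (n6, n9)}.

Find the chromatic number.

n2, n5, n6 form a triangle, so at least 3 colors are needed.
3 colors suffice: n1=blue, n2=green, n3=blue, n4=red, n5=blue, n6=red, n7=red, n8=green, n9=blue. No two adjacent vertices share a color.

3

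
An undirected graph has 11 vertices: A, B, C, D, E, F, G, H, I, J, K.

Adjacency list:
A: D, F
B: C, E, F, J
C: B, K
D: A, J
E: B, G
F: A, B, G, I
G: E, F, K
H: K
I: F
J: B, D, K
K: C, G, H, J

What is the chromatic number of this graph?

The cycle J-B-F-A-D-J has odd length 5, so it cannot be 2-colored; at least 3 colors are needed.
3 colors suffice: color red → {D, E, F, K}; color blue → {A, B, G, H, I}; color green → {C, J}. Every edge joins two different colors.

3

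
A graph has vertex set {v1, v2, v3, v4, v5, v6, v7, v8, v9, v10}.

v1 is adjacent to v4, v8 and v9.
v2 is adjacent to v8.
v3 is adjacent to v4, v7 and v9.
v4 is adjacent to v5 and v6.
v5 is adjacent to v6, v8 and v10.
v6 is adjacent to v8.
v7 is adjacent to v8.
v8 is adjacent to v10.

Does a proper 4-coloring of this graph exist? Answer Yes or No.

The chromatic number is 3. v5, v8, v10 are mutually adjacent, so at least 3 colors are needed.
3 colors suffice: color 1 → {v4, v8, v9}; color 2 → {v1, v2, v3, v5}; color 3 → {v6, v7, v10}.
Since 4 ≥ 3, a proper 4-coloring certainly exists.

Yes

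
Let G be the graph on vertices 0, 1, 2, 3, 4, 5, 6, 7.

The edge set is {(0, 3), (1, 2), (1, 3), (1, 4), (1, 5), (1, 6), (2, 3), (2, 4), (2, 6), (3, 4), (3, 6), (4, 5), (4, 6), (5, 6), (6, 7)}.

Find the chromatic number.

1, 2, 3, 4, 6 form a clique, so at least 5 colors are needed.
One proper 5-coloring: 0=a, 1=c, 2=e, 3=b, 4=d, 5=b, 6=a, 7=b. Each edge has distinct colors on its endpoints.

5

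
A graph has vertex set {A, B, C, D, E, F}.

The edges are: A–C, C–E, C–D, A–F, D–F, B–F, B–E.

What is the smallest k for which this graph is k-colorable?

The cycle F-B-E-C-D-F has odd length 5, so it cannot be 2-colored; at least 3 colors are needed.
One proper 3-coloring: A=2, B=3, C=1, D=2, E=2, F=1. Every edge joins two different colors.

3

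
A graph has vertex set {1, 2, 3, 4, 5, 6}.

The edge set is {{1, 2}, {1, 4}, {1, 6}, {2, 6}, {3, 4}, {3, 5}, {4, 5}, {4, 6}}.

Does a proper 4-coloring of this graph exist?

Yes

The chromatic number is 3. 3, 4, 5 form a triangle, so at least 3 colors are needed.
3 colors suffice: color red → {2, 4}; color blue → {3, 6}; color green → {1, 5}.
Since 4 ≥ 3, a proper 4-coloring certainly exists.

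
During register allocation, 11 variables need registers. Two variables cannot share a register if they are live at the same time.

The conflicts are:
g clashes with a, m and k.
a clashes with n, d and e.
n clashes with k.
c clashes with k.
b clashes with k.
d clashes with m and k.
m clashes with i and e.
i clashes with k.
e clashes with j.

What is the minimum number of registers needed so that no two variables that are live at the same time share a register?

a and n conflict, so at least 2 registers are needed.
2 registers suffice: register 1 → {a, m, j, k}; register 2 → {g, n, c, b, d, i, e}. No two conflicting variables share a register.

2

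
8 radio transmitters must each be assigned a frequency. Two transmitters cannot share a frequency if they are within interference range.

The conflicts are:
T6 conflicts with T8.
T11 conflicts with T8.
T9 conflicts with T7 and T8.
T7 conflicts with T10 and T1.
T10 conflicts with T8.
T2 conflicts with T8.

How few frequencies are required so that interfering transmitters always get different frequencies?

T11 and T8 conflict, so at least 2 frequencies are needed.
2 frequencies suffice: frequency 1 → {T7, T8}; frequency 2 → {T6, T11, T9, T10, T1, T2}. No two conflicting transmitters share a frequency.

2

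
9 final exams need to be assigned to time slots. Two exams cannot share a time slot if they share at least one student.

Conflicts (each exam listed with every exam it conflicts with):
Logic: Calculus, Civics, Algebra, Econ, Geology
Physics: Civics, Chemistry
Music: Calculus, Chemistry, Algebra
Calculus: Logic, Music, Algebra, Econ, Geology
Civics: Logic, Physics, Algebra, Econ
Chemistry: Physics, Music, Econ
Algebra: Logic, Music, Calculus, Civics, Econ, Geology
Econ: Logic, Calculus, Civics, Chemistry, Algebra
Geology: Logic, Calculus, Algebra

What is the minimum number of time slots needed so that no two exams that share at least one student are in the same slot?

4

Logic, Civics, Algebra, Econ pairwise conflict, so at least 4 time slots are needed.
Using 4 time slots: Logic=3, Physics=2, Music=2, Calculus=4, Civics=4, Chemistry=1, Algebra=1, Econ=2, Geology=2. No two conflicting exams share a time slot.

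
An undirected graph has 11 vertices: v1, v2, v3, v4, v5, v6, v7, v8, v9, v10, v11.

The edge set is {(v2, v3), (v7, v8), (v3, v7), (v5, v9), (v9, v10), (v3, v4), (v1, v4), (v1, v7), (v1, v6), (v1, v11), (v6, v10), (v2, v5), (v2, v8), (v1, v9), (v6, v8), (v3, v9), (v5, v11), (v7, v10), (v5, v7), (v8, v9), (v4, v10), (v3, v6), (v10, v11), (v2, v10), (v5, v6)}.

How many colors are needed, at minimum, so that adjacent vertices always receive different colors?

v3 and v9 are adjacent, so at least 2 colors are needed.
One proper 2-coloring: v1=1, v2=2, v3=1, v4=2, v5=1, v6=2, v7=2, v8=1, v9=2, v10=1, v11=2. Each edge has distinct colors on its endpoints.

2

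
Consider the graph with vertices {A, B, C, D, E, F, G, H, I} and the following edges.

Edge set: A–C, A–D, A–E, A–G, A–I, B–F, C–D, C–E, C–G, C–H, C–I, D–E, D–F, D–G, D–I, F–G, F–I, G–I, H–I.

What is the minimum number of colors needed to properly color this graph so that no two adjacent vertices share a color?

5

A, C, D, G, I are pairwise adjacent (a clique of size 5), so at least 5 colors are needed.
5 colors suffice: color red → {C, F}; color blue → {B, E, I}; color green → {D, H}; color yellow → {G}; color purple → {A}. Every edge joins two different colors.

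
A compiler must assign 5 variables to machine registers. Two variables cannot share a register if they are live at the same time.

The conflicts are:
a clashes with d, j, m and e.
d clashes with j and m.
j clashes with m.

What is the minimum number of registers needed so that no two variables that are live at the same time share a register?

a, d, j, m are mutually in conflict, so at least 4 registers are needed.
A valid assignment using 4 registers: a=1, d=4, j=2, m=3, e=2. No two conflicting variables share a register.

4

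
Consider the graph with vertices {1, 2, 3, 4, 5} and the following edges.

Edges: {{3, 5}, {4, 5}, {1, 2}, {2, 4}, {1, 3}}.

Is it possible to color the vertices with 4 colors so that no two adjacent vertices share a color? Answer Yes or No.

The chromatic number is 3. The cycle 2-4-5-3-1-2 has odd length 5, so it cannot be 2-colored; at least 3 colors are needed.
3 colors suffice: color red → {2, 5}; color blue → {1, 4}; color green → {3}.
Since 4 ≥ 3, a proper 4-coloring certainly exists.

Yes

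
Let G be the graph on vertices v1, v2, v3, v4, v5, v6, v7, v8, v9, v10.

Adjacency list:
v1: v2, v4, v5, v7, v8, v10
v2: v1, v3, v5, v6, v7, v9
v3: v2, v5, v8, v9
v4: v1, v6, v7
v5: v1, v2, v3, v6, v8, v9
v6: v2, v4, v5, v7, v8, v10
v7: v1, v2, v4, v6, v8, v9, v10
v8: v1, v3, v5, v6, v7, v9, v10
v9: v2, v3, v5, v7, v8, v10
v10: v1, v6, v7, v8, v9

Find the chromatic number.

4

v2, v3, v5, v9 are pairwise adjacent (a clique of size 4), so at least 4 colors are needed.
4 colors suffice: v1=3, v2=1, v3=4, v4=1, v5=2, v6=3, v7=2, v8=1, v9=3, v10=4. Every edge joins two different colors.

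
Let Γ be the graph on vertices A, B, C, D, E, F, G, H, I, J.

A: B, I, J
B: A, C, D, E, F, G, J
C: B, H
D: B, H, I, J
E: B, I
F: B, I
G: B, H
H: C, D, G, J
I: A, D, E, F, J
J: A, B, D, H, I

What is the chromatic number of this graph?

3

A, B, J form a triangle, so at least 3 colors are needed.
A valid assignment using 3 colors: A=3, B=1, C=2, D=3, E=2, F=2, G=2, H=1, I=1, J=2. No two adjacent vertices share a color.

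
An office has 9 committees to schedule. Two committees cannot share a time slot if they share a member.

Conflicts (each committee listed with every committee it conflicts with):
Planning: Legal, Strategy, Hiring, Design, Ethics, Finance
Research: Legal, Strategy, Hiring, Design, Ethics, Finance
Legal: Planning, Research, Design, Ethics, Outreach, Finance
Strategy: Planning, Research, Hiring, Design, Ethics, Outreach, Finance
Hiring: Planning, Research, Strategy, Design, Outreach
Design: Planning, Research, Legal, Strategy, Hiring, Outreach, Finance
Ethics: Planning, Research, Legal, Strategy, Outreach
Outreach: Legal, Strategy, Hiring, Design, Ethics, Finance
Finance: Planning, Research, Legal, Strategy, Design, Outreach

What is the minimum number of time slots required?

4

Planning, Strategy, Hiring, Design pairwise conflict, so at least 4 time slots are needed.
4 time slots suffice: time slot 1 → {Design, Ethics}; time slot 2 → {Legal, Strategy}; time slot 3 → {Planning, Research, Outreach}; time slot 4 → {Hiring, Finance}. Each listed conflict is separated.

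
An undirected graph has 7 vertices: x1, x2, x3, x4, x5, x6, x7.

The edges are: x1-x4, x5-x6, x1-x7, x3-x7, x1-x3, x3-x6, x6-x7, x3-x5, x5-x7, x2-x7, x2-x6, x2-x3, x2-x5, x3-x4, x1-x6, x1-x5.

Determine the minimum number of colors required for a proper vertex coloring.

5

x2, x3, x5, x6, x7 are mutually adjacent (a clique of size 5), so at least 5 colors are needed.
One proper 5-coloring: x1=yellow, x2=yellow, x3=red, x4=blue, x5=blue, x6=green, x7=purple. Each edge has distinct colors on its endpoints.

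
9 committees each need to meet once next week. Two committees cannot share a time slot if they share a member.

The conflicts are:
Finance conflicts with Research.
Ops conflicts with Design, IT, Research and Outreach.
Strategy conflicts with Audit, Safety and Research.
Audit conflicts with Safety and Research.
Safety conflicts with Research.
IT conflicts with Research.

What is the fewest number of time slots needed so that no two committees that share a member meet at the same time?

Strategy, Audit, Safety, Research are mutually in conflict, so at least 4 time slots are needed.
Using 4 time slots: Finance=2, Ops=2, Strategy=3, Audit=2, Safety=4, Design=1, IT=3, Research=1, Outreach=1. Each listed conflict is separated.

4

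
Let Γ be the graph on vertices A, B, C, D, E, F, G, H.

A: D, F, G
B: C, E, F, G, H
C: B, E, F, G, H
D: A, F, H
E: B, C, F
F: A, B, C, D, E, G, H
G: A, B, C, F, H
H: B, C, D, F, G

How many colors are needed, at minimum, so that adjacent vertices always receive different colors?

B, C, F, G, H form a clique, so at least 5 colors are needed.
5 colors suffice: color red → {F}; color blue → {D, E, G}; color green → {A, H}; color yellow → {B}; color purple → {C}. Every edge joins two different colors.

5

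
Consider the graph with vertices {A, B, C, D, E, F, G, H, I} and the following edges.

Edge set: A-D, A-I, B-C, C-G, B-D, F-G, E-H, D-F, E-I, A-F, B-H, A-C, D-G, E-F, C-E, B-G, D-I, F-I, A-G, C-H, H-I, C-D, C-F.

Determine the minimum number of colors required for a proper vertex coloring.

5

A, C, D, F, G are mutually adjacent (a clique of size 5), so at least 5 colors are needed.
One proper 5-coloring: A=5, B=5, C=1, D=2, E=2, F=3, G=4, H=3, I=1. No two adjacent vertices share a color.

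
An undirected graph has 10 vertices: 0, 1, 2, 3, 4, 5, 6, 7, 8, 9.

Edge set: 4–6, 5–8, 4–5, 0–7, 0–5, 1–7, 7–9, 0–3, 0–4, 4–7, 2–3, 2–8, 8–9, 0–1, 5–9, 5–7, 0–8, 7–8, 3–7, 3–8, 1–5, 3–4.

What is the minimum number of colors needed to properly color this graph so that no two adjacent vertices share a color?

0, 3, 4, 7 are pairwise adjacent (a clique of size 4), so at least 4 colors are needed.
One proper 4-coloring: 0=blue, 1=yellow, 2=red, 3=green, 4=yellow, 5=green, 6=red, 7=red, 8=yellow, 9=blue. No two adjacent vertices share a color.

4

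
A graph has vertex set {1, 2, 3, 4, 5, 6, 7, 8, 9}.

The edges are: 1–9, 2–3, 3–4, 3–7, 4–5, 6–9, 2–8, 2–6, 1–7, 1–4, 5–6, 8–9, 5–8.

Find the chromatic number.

The cycle 6-5-4-1-9-6 has odd length 5, so it cannot be 2-colored; at least 3 colors are needed.
3 colors suffice: color red → {4, 6, 7, 8}; color blue → {1, 2, 5}; color green → {3, 9}. Each edge has distinct colors on its endpoints.

3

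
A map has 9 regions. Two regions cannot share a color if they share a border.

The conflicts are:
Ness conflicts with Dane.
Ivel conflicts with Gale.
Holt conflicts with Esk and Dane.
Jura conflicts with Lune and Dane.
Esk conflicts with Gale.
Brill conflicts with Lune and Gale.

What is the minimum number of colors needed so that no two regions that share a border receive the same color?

3

The cycle Brill-Lune-Jura-Dane-Holt-Esk-Gale-Brill has odd length 7, so it cannot be 2-colored; at least 3 colors are needed.
3 colors suffice: Ness=2, Ivel=2, Holt=2, Jura=2, Esk=3, Brill=2, Lune=1, Gale=1, Dane=1. Each listed conflict is separated.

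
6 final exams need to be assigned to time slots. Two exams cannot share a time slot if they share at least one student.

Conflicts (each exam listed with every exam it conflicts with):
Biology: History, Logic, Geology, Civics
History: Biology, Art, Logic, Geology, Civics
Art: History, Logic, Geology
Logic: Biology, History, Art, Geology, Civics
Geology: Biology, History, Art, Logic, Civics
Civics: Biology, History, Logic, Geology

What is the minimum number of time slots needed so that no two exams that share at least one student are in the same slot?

5

Biology, History, Logic, Geology, Civics pairwise conflict, so at least 5 time slots are needed.
Using 5 time slots: Biology=4, History=2, Art=4, Logic=1, Geology=3, Civics=5. No two conflicting exams share a time slot.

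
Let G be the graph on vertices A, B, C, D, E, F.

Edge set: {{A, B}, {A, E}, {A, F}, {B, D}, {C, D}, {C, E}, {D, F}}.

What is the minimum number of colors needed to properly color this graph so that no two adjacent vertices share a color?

3

The cycle F-D-C-E-A-F has odd length 5, so it cannot be 2-colored; at least 3 colors are needed.
One proper 3-coloring: A=1, B=2, C=2, D=1, E=3, F=2. Each edge has distinct colors on its endpoints.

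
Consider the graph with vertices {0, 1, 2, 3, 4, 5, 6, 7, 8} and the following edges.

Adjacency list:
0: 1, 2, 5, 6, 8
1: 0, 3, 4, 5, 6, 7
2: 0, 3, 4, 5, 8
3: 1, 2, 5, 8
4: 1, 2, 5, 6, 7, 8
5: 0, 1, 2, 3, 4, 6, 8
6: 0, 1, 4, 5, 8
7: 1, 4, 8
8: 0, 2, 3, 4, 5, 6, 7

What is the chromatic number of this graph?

2, 4, 5, 8 form a clique, so at least 4 colors are needed.
A valid assignment using 4 colors: 0=green, 1=blue, 2=yellow, 3=green, 4=green, 5=red, 6=yellow, 7=red, 8=blue. Each edge has distinct colors on its endpoints.

4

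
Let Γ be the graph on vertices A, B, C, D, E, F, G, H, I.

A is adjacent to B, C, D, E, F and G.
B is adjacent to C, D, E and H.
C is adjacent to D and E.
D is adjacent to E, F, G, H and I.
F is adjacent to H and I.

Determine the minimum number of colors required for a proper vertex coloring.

A, B, C, D, E form a clique, so at least 5 colors are needed.
5 colors suffice: color 1 → {D}; color 2 → {A, H, I}; color 3 → {B, F, G}; color 4 → {E}; color 5 → {C}. No two adjacent vertices share a color.

5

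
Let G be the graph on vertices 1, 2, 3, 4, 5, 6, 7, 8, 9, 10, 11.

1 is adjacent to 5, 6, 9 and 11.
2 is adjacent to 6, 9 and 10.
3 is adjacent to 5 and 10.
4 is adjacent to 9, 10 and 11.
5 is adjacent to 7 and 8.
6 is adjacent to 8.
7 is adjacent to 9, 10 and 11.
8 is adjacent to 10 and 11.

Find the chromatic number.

2

2 and 9 are adjacent, so at least 2 colors are needed.
2 colors suffice: 1=blue, 2=blue, 3=blue, 4=blue, 5=red, 6=red, 7=blue, 8=blue, 9=red, 10=red, 11=red. No two adjacent vertices share a color.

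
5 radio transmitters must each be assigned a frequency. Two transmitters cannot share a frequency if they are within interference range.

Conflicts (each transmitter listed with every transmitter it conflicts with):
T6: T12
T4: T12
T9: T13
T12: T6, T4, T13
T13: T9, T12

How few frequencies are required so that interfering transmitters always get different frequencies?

T6 and T12 conflict, so at least 2 frequencies are needed.
2 frequencies suffice: frequency 1 → {T9, T12}; frequency 2 → {T6, T4, T13}. Each listed conflict is separated.

2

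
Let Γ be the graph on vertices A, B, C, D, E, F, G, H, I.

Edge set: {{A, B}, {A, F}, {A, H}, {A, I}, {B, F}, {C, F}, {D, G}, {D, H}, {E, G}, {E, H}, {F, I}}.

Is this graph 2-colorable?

A, B, F are pairwise adjacent, so at least 3 colors are needed.
So 2 colors are not enough.

No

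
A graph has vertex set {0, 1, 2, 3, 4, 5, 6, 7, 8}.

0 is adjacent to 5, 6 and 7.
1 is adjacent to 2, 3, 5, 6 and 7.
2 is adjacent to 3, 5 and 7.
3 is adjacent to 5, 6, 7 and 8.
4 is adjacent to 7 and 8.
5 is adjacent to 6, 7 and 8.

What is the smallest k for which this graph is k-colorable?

5

1, 2, 3, 5, 7 form a clique, so at least 5 colors are needed.
One proper 5-coloring: 0=c, 1=d, 2=e, 3=c, 4=a, 5=a, 6=b, 7=b, 8=b. No two adjacent vertices share a color.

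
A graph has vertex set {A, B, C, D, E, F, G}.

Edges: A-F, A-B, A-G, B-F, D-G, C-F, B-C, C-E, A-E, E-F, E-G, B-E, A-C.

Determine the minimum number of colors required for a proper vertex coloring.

5

A, B, C, E, F are pairwise adjacent (a clique of size 5), so at least 5 colors are needed.
One proper 5-coloring: A=2, B=5, C=3, D=1, E=1, F=4, G=3. Every edge joins two different colors.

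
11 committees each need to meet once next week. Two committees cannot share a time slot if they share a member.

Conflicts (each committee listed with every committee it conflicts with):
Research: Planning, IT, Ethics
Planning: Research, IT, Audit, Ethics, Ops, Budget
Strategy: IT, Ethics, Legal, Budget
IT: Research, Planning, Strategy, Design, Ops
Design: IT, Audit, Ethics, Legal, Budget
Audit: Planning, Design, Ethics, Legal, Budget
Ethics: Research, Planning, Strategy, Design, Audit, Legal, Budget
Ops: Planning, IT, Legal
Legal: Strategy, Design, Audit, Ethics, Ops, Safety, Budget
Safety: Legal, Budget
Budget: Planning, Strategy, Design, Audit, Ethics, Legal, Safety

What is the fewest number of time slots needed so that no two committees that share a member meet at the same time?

5

Design, Audit, Ethics, Legal, Budget are mutually in conflict, so at least 5 time slots are needed.
5 time slots suffice: time slot 1 → {IT, Ethics, Safety}; time slot 2 → {Planning, Legal}; time slot 3 → {Research, Ops, Budget}; time slot 4 → {Strategy, Design}; time slot 5 → {Audit}. Every pair that conflicts lands in different time slots.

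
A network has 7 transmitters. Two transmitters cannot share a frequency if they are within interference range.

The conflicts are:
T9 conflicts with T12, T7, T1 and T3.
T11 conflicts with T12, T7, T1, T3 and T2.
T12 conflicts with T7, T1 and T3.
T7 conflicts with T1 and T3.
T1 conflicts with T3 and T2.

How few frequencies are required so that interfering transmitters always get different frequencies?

5

T11, T12, T7, T1, T3 pairwise conflict, so at least 5 frequencies are needed.
A valid assignment using 5 frequencies: T9=2, T11=2, T12=4, T7=3, T1=1, T3=5, T2=3. No two conflicting transmitters share a frequency.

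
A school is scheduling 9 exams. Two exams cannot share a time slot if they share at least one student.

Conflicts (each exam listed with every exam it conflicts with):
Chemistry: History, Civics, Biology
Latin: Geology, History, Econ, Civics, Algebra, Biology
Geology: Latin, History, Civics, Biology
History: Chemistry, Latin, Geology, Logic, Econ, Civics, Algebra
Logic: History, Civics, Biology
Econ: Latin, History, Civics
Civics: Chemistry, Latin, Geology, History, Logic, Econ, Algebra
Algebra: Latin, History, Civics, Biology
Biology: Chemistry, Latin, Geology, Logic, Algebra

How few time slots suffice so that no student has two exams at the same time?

4

Latin, Geology, History, Civics pairwise conflict, so at least 4 time slots are needed.
4 time slots suffice: time slot 1 → {Civics, Biology}; time slot 2 → {History}; time slot 3 → {Chemistry, Latin, Logic}; time slot 4 → {Geology, Econ, Algebra}. No two conflicting exams share a time slot.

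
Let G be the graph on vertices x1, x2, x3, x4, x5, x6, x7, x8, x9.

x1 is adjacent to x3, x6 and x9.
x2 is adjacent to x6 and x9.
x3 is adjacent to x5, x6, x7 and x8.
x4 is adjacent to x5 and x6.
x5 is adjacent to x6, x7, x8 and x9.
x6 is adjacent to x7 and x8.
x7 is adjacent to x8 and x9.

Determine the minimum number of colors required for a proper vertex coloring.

5

x3, x5, x6, x7, x8 are pairwise adjacent (a clique of size 5), so at least 5 colors are needed.
5 colors suffice: color 1 → {x6, x9}; color 2 → {x1, x2, x5}; color 3 → {x3, x4}; color 4 → {x7}; color 5 → {x8}. Every edge joins two different colors.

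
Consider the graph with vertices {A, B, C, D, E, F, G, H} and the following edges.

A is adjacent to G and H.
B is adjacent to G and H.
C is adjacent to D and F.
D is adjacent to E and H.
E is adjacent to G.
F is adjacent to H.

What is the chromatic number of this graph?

The cycle G-A-H-D-E-G has odd length 5, so it cannot be 2-colored; at least 3 colors are needed.
3 colors suffice: A=blue, B=blue, C=red, D=blue, E=green, F=blue, G=red, H=red. Each edge has distinct colors on its endpoints.

3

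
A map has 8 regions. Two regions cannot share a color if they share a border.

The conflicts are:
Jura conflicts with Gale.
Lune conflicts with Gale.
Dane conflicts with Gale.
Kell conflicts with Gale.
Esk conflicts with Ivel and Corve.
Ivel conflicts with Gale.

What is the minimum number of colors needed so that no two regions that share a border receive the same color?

2

Jura and Gale conflict, so at least 2 colors are needed.
2 colors suffice: color 1 → {Esk, Gale}; color 2 → {Jura, Lune, Dane, Kell, Ivel, Corve}. No two conflicting regions share a color.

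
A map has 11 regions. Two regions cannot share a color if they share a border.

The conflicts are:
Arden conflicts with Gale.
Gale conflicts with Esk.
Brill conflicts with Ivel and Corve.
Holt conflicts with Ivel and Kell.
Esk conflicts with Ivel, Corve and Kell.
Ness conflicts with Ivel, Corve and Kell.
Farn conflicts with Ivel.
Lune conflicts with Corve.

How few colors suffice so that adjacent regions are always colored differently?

Farn and Ivel conflict, so at least 2 colors are needed.
2 colors suffice: Arden=2, Gale=1, Brill=2, Holt=2, Esk=2, Ness=2, Farn=2, Ivel=1, Lune=2, Corve=1, Kell=1. Every pair that conflicts lands in different colors.

2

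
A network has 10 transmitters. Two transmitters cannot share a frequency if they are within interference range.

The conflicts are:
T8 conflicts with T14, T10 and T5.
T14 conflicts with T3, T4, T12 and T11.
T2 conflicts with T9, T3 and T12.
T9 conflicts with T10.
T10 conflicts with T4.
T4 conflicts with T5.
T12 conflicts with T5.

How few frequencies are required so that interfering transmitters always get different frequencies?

T14 and T11 conflict, so at least 2 frequencies are needed.
2 frequencies suffice: frequency 1 → {T14, T2, T10, T5}; frequency 2 → {T8, T9, T3, T4, T12, T11}. Every pair that conflicts lands in different frequencies.

2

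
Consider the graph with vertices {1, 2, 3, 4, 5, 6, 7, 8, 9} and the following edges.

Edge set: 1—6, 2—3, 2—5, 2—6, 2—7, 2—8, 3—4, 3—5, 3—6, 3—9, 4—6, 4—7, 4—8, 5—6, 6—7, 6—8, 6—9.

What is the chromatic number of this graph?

4

2, 3, 5, 6 are mutually adjacent (a clique of size 4), so at least 4 colors are needed.
4 colors suffice: color a → {6}; color b → {1, 2, 4, 9}; color c → {3, 7, 8}; color d → {5}. Each edge has distinct colors on its endpoints.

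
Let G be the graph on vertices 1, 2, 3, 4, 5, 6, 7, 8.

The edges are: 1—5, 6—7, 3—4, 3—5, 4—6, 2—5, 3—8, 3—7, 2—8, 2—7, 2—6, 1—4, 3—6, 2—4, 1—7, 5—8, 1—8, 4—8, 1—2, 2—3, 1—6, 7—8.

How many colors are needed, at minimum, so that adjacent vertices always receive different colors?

2, 3, 6, 7 form a clique, so at least 4 colors are needed.
A valid assignment using 4 colors: 1=blue, 2=red, 3=blue, 4=yellow, 5=yellow, 6=green, 7=yellow, 8=green. Each edge has distinct colors on its endpoints.

4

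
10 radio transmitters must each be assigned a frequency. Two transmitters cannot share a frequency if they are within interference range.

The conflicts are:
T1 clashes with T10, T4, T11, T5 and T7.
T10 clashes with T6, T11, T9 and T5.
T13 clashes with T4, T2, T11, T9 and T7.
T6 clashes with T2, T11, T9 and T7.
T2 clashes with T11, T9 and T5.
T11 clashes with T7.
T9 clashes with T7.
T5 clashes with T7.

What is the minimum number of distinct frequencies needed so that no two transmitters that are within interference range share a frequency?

T13, T9, T7 are mutually in conflict, so at least 3 frequencies are needed.
3 frequencies suffice: T1=3, T10=1, T13=3, T4=1, T6=3, T2=1, T11=2, T9=2, T5=2, T7=1. No two conflicting transmitters share a frequency.

3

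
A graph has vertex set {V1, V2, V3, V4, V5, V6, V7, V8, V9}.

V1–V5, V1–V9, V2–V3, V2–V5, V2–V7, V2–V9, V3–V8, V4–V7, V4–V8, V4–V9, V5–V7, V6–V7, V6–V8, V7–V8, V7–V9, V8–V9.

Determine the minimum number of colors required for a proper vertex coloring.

V4, V7, V8, V9 form a clique, so at least 4 colors are needed.
One proper 4-coloring: V1=red, V2=blue, V3=red, V4=yellow, V5=green, V6=green, V7=red, V8=blue, V9=green. Every edge joins two different colors.

4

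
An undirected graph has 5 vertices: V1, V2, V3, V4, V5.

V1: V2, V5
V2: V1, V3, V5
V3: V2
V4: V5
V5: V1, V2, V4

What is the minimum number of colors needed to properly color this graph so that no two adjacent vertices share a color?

3

V1, V2, V5 are pairwise adjacent, so at least 3 colors are needed.
3 colors suffice: color R → {V2, V4}; color B → {V3, V5}; color G → {V1}. Each edge has distinct colors on its endpoints.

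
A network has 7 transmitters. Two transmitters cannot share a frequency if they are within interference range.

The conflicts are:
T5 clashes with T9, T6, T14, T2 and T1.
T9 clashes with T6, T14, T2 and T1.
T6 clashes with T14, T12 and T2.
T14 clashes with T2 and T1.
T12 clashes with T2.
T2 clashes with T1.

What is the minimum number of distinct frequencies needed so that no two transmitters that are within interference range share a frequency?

5

T5, T9, T14, T2, T1 pairwise conflict, so at least 5 frequencies are needed.
5 frequencies suffice: T5=2, T9=3, T6=5, T14=4, T12=2, T2=1, T1=5. Every pair that conflicts lands in different frequencies.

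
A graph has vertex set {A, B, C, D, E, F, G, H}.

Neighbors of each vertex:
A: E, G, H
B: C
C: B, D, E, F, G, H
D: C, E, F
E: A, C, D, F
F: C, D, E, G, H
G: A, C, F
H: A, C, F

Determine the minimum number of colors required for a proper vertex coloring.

C, D, E, F are mutually adjacent (a clique of size 4), so at least 4 colors are needed.
A valid assignment using 4 colors: A=1, B=2, C=1, D=4, E=3, F=2, G=3, H=3. Every edge joins two different colors.

4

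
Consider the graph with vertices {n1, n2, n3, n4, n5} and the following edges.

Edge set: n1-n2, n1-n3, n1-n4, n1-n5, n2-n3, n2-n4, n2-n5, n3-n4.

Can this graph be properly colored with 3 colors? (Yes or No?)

n1, n2, n3, n4 form a clique, so at least 4 colors are needed.
So 3 colors are not enough.

No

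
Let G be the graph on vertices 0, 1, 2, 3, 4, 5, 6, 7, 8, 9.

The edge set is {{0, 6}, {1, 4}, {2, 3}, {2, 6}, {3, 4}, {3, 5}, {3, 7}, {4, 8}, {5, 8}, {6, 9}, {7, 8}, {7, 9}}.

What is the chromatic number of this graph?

3

The cycle 3-7-9-6-2-3 has odd length 5, so it cannot be 2-colored; at least 3 colors are needed.
3 colors suffice: color a → {1, 3, 6, 8}; color b → {0, 2, 4, 5, 7}; color c → {9}. Every edge joins two different colors.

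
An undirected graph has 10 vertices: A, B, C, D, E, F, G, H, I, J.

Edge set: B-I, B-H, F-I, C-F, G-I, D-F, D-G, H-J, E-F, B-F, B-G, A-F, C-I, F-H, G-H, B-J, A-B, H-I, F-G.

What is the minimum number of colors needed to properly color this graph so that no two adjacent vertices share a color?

B, F, G, H, I are pairwise adjacent (a clique of size 5), so at least 5 colors are needed.
One proper 5-coloring: A=3, B=2, C=2, D=2, E=2, F=1, G=4, H=5, I=3, J=1. No two adjacent vertices share a color.

5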